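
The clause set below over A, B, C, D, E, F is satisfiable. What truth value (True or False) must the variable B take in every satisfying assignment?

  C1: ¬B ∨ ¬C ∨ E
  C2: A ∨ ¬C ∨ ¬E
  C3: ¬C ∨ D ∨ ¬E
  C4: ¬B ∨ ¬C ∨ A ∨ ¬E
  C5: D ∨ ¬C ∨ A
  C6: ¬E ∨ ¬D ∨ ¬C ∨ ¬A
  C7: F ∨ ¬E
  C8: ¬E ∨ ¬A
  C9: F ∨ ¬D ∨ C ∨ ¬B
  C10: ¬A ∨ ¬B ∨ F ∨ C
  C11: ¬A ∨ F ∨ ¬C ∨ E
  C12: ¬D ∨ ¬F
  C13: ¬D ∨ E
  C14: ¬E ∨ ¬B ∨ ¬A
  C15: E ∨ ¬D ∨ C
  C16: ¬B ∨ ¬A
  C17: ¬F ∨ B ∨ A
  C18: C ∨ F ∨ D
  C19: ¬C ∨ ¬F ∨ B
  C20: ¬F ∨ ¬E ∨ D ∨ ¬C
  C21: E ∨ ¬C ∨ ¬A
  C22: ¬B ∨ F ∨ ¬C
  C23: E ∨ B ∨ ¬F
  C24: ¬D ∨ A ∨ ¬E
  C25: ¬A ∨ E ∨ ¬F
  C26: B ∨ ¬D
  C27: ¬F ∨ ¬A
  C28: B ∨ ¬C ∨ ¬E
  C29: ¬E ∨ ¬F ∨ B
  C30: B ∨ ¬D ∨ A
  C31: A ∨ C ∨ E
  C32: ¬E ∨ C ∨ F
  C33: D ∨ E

Suppose B = False.
Unit clause (¬D) forces D = False.
Unit clause (E) forces E = True.
Unit clause (¬C) forces C = False.
Unit clause (F) forces F = True.
That conflicts with the unit clause (¬F).
So every satisfying assignment has B = True.

True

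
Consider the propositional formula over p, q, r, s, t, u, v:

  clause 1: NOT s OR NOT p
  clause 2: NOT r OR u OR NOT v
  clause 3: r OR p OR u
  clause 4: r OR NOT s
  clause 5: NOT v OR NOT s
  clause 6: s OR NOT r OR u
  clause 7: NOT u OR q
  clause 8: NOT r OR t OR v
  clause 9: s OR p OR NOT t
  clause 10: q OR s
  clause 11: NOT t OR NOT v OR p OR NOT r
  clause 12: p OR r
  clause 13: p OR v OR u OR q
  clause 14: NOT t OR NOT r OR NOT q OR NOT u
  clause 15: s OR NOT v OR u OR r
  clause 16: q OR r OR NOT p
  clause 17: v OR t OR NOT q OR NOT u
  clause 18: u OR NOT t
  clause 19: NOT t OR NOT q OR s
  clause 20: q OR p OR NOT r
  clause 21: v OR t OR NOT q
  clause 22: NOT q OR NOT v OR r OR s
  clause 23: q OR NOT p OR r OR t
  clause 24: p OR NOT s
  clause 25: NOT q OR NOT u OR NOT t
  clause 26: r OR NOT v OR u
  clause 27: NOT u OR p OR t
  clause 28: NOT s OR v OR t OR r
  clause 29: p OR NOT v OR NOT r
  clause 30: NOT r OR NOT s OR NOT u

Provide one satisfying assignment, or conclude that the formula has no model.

p: true,  q: true,  r: true,  s: false,  t: false,  u: true,  v: true

Suppose s = false.
From the singleton clause (q), q = true.
From the singleton clause (NOT t), t = false.
From the singleton clause (v), v = true.
From the singleton clause (r), r = true.
From the singleton clause (u), u = true.
From the singleton clause (p), p = true.
All clauses are satisfied.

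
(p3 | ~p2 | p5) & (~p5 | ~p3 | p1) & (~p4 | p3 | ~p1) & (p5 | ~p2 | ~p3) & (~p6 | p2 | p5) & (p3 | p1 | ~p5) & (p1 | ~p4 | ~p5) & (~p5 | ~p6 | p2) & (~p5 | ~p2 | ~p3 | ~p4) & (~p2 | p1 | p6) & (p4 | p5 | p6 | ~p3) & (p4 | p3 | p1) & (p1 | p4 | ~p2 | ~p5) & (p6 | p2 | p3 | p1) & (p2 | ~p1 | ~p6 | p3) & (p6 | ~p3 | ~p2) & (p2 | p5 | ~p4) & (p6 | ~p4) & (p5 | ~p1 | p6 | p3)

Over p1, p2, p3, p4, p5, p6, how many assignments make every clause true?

5

There are 2^6 = 64 truth assignments over (p1, p2, p3, p4, p5, p6).
Split on p3. With p3 = 1, the clauses containing p3 are satisfied and ~p3 drops from the rest; 2 of the 2^5 = 32 assignments to the other variables satisfy what remains.
With p3 = 0, by the same count on the reduced clause set, 3 assignments work.
(One model: p1=T, p2=F, p3=F, p4=F, p5=T, p6=F.)
Total: 2 + 3 = 5.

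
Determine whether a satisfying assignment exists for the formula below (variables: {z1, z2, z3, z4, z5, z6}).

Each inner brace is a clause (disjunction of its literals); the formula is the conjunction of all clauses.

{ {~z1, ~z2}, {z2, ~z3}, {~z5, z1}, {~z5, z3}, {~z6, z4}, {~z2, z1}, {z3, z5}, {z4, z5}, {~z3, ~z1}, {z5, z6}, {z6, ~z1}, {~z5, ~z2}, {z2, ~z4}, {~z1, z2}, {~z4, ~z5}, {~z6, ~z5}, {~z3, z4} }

Suppose z1 = 0.
From the singleton clause (~z5), z5 = 0.
From the singleton clause (~z2), z2 = 0.
From the singleton clause (~z3), z3 = 0.
That conflicts with the unit clause (z3).
Backtrack on z1: now try z1 = 1.
From the singleton clause (~z2), z2 = 0.
That conflicts with the unit clause (z2).
Either choice for z1 ends in contradiction.
No assignment satisfies every clause.

Unsatisfiable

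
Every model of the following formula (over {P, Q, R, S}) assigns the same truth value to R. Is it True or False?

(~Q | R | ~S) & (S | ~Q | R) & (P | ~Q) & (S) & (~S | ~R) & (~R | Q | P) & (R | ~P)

False

Suppose R = 1.
Unit clause (S) forces S = 1.
Now (~S) is unsatisfied and unit — conflict.
So every satisfying assignment has R = False.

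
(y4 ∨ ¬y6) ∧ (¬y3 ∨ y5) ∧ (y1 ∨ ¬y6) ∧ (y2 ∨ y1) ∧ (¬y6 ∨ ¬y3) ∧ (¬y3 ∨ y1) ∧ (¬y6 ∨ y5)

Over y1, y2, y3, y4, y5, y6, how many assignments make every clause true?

There are 2^6 = 64 truth assignments over (y1, y2, y3, y4, y5, y6).
Split on y6. With y6 = True, the clauses containing y6 are satisfied and ¬y6 drops from the rest; 2 of the 2^5 = 32 assignments to the other variables satisfy what remains.
With y6 = False, by the same count on the reduced clause set, 16 assignments work.
Total: 2 + 16 = 18.

18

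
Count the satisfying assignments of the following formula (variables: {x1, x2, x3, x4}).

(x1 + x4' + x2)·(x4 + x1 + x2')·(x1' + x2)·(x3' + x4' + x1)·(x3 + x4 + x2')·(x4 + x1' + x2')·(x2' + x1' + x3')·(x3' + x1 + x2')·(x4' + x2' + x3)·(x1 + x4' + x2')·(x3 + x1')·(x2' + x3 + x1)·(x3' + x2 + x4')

There are 2^4 = 16 truth assignments over (x1, x2, x3, x4).
Check each against the 13 clauses (columns in the order x1, x2, x3, x4):
  F F F F  ✓ satisfies all
  F F F T  ✗ fails (x1 + x4' + x2)
  F F T F  ✓ satisfies all
  F F T T  ✗ fails (x1 + x4' + x2)
  F T F F  ✗ fails (x4 + x1 + x2')
  F T F T  ✗ fails (x4' + x2' + x3)
  F T T F  ✗ fails (x4 + x1 + x2')
  F T T T  ✗ fails (x3' + x4' + x1)
  T F F F  ✗ fails (x1' + x2)
  T F F T  ✗ fails (x1' + x2)
  T F T F  ✗ fails (x1' + x2)
  T F T T  ✗ fails (x1' + x2)
  T T F F  ✗ fails (x3 + x4 + x2')
  T T F T  ✗ fails (x4' + x2' + x3)
  T T T F  ✗ fails (x4 + x1' + x2')
  T T T T  ✗ fails (x2' + x1' + x3')
2 of the 16 rows are models.

2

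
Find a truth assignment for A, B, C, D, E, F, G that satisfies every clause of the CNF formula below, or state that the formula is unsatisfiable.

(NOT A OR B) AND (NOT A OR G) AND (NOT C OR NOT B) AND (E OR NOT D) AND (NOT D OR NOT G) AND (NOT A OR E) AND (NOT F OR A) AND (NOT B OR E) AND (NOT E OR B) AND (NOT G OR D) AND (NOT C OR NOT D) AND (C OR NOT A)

Suppose A = false.
From the singleton clause (NOT F), F = false.
Suppose C = true.
From the singleton clause (NOT B), B = false.
From the singleton clause (NOT E), E = false.
From the singleton clause (NOT D), D = false.
From the singleton clause (NOT G), G = false.
This assignment satisfies each clause.

A=false,  B=false,  C=true,  D=false,  E=false,  F=false,  G=false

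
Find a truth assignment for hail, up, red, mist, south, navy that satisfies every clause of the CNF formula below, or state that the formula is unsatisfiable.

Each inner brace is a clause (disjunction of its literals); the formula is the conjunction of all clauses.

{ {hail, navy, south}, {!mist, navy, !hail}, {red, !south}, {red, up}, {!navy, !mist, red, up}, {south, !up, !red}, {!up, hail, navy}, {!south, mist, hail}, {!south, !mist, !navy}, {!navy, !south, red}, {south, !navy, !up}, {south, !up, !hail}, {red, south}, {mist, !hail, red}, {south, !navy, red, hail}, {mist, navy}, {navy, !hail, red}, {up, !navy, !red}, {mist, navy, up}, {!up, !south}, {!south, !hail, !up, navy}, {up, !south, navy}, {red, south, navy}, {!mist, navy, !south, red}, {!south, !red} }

Try red = true.
The clause (!south) is unit, so south = false.
The clause (!up) is unit, so up = false.
The clause (!navy) is unit, so navy = false.
The clause (hail) is unit, so hail = true.
The clause (!mist) is unit, so mist = false.
That conflicts with the unit clause (mist).
So red must be the other value — set red = false.
The clause (!south) is unit, so south = false.
That conflicts with the unit clause (south).
Both values of red lead to a conflict.

UNSATISFIABLE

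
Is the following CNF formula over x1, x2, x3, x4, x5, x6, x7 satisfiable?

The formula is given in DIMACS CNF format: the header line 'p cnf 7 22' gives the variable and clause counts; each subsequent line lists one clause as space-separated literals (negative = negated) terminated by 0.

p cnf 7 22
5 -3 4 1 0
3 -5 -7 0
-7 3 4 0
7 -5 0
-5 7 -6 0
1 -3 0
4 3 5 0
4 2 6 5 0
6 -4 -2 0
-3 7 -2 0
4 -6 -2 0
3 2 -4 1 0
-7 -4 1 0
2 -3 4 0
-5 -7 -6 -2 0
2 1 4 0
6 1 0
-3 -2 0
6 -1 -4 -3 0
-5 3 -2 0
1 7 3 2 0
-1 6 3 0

Suppose x7 = False.
(¬x5) alone gives x5 = False.
Suppose x1 = True.
Suppose x4 = True.
Suppose x6 = True.
Suppose x3 = False.
All clauses hold; x2 can take either value.
A satisfying assignment: x1: True,  x2: True,  x3: False,  x4: True,  x5: False,  x6: True,  x7: False.

Yes, satisfiable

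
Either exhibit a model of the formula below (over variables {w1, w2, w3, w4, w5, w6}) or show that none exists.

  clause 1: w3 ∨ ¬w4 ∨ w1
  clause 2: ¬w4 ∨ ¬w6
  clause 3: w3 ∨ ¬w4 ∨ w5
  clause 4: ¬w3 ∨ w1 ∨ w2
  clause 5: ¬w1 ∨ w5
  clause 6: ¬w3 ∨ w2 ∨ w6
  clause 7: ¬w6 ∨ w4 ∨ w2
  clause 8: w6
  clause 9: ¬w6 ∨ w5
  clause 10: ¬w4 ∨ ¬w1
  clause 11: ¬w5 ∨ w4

(w6) alone gives w6 = True.
(¬w4) alone gives w4 = False.
(w2) alone gives w2 = True.
(w5) alone gives w5 = True.
But (¬w5) is also a unit clause — contradiction.

UNSATISFIABLE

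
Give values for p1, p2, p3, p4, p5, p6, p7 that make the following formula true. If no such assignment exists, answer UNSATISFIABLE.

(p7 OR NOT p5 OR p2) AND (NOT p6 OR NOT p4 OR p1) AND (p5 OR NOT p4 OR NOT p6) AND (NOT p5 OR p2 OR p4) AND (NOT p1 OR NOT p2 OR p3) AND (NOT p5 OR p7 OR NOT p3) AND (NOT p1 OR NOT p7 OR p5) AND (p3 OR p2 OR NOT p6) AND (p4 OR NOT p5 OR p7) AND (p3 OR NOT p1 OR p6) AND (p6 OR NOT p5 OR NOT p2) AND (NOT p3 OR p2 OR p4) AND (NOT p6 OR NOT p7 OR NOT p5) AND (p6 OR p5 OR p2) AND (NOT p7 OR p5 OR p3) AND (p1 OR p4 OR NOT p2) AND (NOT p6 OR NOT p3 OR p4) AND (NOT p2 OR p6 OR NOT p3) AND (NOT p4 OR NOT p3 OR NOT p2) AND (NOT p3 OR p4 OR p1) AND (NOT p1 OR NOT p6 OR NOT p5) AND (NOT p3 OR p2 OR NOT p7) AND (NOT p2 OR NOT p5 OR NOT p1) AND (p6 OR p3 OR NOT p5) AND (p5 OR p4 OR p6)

Case p7 = false:
Case p5 = false:
Case p4 = true:
(NOT p6) alone gives p6 = false.
(p2) alone gives p2 = true.
(NOT p3) alone gives p3 = false.
(NOT p1) alone gives p1 = false.
Every clause now holds.

p1 ↦ false,  p2 ↦ true,  p3 ↦ false,  p4 ↦ true,  p5 ↦ false,  p6 ↦ false,  p7 ↦ false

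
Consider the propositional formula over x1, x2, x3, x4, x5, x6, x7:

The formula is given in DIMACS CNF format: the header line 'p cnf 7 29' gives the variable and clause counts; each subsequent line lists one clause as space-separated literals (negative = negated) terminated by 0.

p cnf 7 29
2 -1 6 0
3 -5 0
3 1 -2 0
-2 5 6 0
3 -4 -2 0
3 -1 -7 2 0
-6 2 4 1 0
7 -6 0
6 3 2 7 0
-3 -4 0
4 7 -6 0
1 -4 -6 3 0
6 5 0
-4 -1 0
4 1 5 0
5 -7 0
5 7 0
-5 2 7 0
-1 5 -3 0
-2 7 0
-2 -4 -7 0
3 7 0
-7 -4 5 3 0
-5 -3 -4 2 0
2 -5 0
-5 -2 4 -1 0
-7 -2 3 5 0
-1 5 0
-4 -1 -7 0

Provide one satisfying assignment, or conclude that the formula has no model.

Suppose x3 = True.
Unit clause (¬x4) forces x4 = False.
Suppose x7 = True.
Unit clause (x5) forces x5 = True.
Unit clause (x2) forces x2 = True.
Unit clause (¬x1) forces x1 = False.
Every clause is now satisfied; x6 is unconstrained.

x1 ↦ False; x2 ↦ True; x3 ↦ True; x4 ↦ False; x5 ↦ True; x6 ↦ True; x7 ↦ True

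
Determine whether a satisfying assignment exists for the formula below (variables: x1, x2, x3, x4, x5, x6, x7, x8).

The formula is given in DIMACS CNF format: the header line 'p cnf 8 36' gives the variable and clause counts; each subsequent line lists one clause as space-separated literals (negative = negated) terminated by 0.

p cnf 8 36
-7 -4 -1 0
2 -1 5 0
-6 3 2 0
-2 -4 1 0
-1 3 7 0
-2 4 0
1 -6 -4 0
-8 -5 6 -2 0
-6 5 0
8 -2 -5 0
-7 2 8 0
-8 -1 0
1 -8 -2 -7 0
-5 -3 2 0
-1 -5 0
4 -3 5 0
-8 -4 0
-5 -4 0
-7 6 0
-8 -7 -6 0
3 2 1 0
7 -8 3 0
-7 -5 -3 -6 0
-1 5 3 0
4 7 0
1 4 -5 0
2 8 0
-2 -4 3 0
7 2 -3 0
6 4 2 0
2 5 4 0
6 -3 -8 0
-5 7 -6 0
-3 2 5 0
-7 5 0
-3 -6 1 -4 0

Yes

Suppose x2 = True.
From the singleton clause (x4), x4 = True.
From the singleton clause (x1), x1 = True.
From the singleton clause (¬x7), x7 = False.
From the singleton clause (x3), x3 = True.
From the singleton clause (¬x8), x8 = False.
From the singleton clause (¬x5), x5 = False.
From the singleton clause (¬x6), x6 = False.
This assignment satisfies each clause.
A satisfying assignment: x1: True; x2: True; x3: True; x4: True; x5: False; x6: False; x7: False; x8: False.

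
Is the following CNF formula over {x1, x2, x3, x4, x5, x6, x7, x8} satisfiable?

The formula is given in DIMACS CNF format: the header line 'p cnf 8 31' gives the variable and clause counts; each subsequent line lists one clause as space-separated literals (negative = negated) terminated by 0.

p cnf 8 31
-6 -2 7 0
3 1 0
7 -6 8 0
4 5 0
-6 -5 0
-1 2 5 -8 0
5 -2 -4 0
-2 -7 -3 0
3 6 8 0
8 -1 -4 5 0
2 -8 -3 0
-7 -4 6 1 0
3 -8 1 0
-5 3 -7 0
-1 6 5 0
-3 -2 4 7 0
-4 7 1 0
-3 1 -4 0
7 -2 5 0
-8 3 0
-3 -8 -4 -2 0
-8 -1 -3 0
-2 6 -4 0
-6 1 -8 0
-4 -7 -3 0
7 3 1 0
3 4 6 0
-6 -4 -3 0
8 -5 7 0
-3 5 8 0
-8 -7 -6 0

Yes, satisfiable

Branch on x3: set x3 = True.
Branch on x4: set x4 = False.
Unit clause (x5) forces x5 = True.
Unit clause (¬x6) forces x6 = False.
Branch on x2: set x2 = False.
Unit clause (¬x8) forces x8 = False.
Unit clause (x7) forces x7 = True.
All clauses hold; x1 can take either value.
A satisfying assignment: x1: False; x2: False; x3: True; x4: False; x5: True; x6: False; x7: True; x8: False.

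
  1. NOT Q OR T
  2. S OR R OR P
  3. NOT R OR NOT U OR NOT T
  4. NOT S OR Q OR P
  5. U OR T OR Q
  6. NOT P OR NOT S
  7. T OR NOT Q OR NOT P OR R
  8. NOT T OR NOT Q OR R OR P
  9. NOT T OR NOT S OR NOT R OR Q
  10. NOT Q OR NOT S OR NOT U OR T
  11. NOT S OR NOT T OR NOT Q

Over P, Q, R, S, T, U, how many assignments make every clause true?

11

There are 2^6 = 64 truth assignments over (P, Q, R, S, T, U).
Split on T. With T = true, the clauses containing T are satisfied and NOT T drops from the rest; 8 of the 2^5 = 32 assignments to the other variables satisfy what remains.
With T = false, by the same count on the reduced clause set, 3 assignments work.
(One model: P=F, Q=F, R=T, S=F, T=F, U=T.)
Total: 8 + 3 = 11.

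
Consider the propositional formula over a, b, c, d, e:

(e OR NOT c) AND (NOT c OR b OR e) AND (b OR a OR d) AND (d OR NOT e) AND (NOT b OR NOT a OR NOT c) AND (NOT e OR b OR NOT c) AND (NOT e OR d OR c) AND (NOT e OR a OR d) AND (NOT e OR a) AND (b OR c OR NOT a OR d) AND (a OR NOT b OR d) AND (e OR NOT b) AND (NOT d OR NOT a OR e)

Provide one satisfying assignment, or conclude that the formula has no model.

Branch on e: set e = true.
Unit clause (d) forces d = true.
Unit clause (a) forces a = true.
Branch on b: set b = false.
Unit clause (NOT c) forces c = false.
This assignment satisfies each clause.

a: true,  b: false,  c: false,  d: true,  e: true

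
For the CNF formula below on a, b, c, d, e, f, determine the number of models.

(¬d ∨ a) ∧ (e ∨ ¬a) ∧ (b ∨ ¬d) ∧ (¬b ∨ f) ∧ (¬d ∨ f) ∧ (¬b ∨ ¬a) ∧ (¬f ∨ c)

11

There are 2^6 = 64 truth assignments over (a, b, c, d, e, f).
Split on f. With f = True, the clauses containing f are satisfied and ¬f drops from the rest; 5 of the 2^5 = 32 assignments to the other variables satisfy what remains.
With f = False, by the same count on the reduced clause set, 6 assignments work.
(One model: a=F, b=F, c=F, d=F, e=F, f=F.)
Total: 5 + 6 = 11.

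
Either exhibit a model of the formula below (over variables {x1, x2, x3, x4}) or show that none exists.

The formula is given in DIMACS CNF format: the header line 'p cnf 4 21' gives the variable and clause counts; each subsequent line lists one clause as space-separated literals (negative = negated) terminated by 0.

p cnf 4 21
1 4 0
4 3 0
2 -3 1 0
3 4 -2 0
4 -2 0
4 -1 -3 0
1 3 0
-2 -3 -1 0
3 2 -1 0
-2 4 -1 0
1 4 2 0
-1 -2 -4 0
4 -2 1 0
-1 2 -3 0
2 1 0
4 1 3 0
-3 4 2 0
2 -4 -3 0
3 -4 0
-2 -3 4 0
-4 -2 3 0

x1=False; x2=True; x3=True; x4=True

Try x1 = False.
Unit clause (x4) forces x4 = True.
Unit clause (x3) forces x3 = True.
Unit clause (x2) forces x2 = True.
This assignment satisfies each clause.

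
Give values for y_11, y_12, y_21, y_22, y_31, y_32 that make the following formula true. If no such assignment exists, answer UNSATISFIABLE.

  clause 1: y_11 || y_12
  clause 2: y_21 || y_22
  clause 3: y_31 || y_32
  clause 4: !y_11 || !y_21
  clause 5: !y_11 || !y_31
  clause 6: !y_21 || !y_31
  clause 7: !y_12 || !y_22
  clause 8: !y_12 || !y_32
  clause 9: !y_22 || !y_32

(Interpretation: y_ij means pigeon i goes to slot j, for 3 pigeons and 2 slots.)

Branch on y_11: set y_11 = true.
From the singleton clause (!y_21), y_21 = false.
From the singleton clause (y_22), y_22 = true.
From the singleton clause (!y_31), y_31 = false.
From the singleton clause (y_32), y_32 = true.
That conflicts with the unit clause (!y_32).
Backtrack on y_11: now try y_11 = false.
From the singleton clause (y_12), y_12 = true.
From the singleton clause (!y_22), y_22 = false.
From the singleton clause (y_21), y_21 = true.
From the singleton clause (!y_31), y_31 = false.
From the singleton clause (y_32), y_32 = true.
That conflicts with the unit clause (!y_32).
Both values of y_11 lead to a conflict.

UNSATISFIABLE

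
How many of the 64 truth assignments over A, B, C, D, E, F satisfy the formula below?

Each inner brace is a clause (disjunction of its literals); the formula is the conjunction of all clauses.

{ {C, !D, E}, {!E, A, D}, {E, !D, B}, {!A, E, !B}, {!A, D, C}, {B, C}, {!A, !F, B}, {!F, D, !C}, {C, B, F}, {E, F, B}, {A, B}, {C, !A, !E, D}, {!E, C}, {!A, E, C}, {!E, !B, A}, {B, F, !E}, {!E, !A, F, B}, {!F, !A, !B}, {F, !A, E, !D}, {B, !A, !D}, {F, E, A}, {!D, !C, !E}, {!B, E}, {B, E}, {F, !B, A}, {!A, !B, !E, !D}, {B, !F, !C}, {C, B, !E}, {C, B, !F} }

1

There are 2^6 = 64 truth assignments over (A, B, C, D, E, F).
Split on A. With A = true, the clauses containing A are satisfied and !A drops from the rest; 1 of the 2^5 = 32 assignments to the other variables satisfy what remains.
With A = false, by the same count on the reduced clause set, 0 assignments work.
(One model: A=T, B=T, C=T, D=F, E=T, F=F.)
Total: 1 + 0 = 1.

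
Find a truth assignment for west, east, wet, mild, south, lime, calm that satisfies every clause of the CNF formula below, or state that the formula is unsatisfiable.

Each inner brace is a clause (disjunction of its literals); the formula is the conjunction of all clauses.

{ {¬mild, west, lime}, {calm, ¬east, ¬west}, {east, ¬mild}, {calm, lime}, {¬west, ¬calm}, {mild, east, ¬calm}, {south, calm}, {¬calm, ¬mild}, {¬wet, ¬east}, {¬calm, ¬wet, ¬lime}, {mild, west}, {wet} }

west ↦ True, east ↦ False, wet ↦ True, mild ↦ False, south ↦ True, lime ↦ True, calm ↦ False

(wet) alone gives wet = True.
(¬east) alone gives east = False.
(¬mild) alone gives mild = False.
(¬calm) alone gives calm = False.
(lime) alone gives lime = True.
(south) alone gives south = True.
(west) alone gives west = True.
This assignment satisfies each clause.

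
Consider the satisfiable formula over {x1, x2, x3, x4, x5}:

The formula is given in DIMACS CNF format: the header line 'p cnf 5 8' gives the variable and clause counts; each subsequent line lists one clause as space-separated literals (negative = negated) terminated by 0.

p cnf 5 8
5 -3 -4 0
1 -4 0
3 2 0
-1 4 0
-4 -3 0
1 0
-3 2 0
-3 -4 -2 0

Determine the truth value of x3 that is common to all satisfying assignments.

Suppose x3 = True.
From the singleton clause (¬x4), x4 = False.
From the singleton clause (¬x1), x1 = False.
That conflicts with the unit clause (x1).
So every satisfying assignment has x3 = False.

False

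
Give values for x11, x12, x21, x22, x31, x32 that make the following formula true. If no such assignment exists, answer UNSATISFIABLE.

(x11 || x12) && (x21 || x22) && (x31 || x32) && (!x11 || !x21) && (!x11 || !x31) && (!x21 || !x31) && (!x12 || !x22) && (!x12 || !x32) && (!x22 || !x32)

UNSATISFIABLE

Suppose x11 = true.
Unit clause (!x21) forces x21 = false.
Unit clause (x22) forces x22 = true.
Unit clause (!x31) forces x31 = false.
Unit clause (x32) forces x32 = true.
That conflicts with the unit clause (!x32).
Undo x11 and try x11 = false.
Unit clause (x12) forces x12 = true.
Unit clause (!x22) forces x22 = false.
Unit clause (x21) forces x21 = true.
Unit clause (!x31) forces x31 = false.
Unit clause (x32) forces x32 = true.
That conflicts with the unit clause (!x32).
Neither x11 = true nor x11 = false works.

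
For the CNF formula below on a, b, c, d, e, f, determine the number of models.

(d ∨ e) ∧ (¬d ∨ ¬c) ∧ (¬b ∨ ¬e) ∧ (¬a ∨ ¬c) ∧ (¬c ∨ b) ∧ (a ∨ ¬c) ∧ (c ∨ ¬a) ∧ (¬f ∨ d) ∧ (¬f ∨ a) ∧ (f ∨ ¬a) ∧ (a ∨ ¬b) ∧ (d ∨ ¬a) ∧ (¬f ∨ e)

There are 2^6 = 64 truth assignments over (a, b, c, d, e, f).
Split on a. With a = True, the clauses containing a are satisfied and ¬a drops from the rest; 0 of the 2^5 = 32 assignments to the other variables satisfy what remains.
With a = False, by the same count on the reduced clause set, 3 assignments work.
(One model: a=F, b=F, c=F, d=F, e=T, f=F.)
Total: 0 + 3 = 3.

3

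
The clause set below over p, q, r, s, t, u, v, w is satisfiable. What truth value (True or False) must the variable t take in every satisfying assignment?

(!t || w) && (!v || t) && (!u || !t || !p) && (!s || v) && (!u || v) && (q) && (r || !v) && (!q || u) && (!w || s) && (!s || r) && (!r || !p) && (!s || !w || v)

Suppose t = false.
Unit clause (!v) forces v = false.
Unit clause (!s) forces s = false.
Unit clause (!u) forces u = false.
Unit clause (q) forces q = true.
Now (!q) is unsatisfied and unit — conflict.
So every satisfying assignment has t = True.

True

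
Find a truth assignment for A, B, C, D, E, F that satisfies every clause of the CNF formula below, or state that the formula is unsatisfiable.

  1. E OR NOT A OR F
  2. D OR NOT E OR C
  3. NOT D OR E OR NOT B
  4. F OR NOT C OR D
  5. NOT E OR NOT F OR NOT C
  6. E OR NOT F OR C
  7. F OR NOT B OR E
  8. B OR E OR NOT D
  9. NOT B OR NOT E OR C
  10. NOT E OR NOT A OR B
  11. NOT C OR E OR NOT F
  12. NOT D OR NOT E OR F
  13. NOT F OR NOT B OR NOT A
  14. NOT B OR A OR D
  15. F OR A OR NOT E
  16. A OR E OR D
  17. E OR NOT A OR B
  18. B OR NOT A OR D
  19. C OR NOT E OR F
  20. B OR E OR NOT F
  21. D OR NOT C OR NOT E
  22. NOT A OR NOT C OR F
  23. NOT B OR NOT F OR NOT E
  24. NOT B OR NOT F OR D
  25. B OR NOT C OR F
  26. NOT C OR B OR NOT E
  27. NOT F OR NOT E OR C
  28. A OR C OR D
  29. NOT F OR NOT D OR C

UNSATISFIABLE

Branch on E: set E = true.
Branch on D: set D = true.
Unit clause (F) forces F = true.
Unit clause (NOT C) forces C = false.
Now (C) is unsatisfied and unit — conflict.
Undo D and try D = false.
Unit clause (C) forces C = true.
Now (NOT C) is unsatisfied and unit — conflict.
Both values of D lead to a conflict.
Undo E and try E = false.
Branch on A: set A = false.
Unit clause (D) forces D = true.
Unit clause (NOT B) forces B = false.
Now (B) is unsatisfied and unit — conflict.
Undo A and try A = true.
Unit clause (F) forces F = true.
Unit clause (C) forces C = true.
Now (NOT C) is unsatisfied and unit — conflict.
Both values of A lead to a conflict.
Both values of E lead to a conflict.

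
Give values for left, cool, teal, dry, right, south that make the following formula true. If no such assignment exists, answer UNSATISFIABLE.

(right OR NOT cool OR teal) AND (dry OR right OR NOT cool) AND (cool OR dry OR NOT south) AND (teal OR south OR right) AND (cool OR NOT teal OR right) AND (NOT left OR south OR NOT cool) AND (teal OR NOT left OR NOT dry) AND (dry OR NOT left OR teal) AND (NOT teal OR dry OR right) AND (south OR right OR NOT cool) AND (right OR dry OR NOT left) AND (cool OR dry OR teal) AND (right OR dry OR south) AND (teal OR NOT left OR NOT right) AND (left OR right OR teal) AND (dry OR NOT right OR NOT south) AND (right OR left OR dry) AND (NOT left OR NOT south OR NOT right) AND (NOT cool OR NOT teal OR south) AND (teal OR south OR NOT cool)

left=true,  cool=true,  teal=true,  dry=true,  right=false,  south=true

Branch on right: set right = false.
Branch on cool: set cool = true.
The clause (teal) is unit, so teal = true.
The clause (dry) is unit, so dry = true.
The clause (south) is unit, so south = true.
Every clause is now satisfied; left is unconstrained.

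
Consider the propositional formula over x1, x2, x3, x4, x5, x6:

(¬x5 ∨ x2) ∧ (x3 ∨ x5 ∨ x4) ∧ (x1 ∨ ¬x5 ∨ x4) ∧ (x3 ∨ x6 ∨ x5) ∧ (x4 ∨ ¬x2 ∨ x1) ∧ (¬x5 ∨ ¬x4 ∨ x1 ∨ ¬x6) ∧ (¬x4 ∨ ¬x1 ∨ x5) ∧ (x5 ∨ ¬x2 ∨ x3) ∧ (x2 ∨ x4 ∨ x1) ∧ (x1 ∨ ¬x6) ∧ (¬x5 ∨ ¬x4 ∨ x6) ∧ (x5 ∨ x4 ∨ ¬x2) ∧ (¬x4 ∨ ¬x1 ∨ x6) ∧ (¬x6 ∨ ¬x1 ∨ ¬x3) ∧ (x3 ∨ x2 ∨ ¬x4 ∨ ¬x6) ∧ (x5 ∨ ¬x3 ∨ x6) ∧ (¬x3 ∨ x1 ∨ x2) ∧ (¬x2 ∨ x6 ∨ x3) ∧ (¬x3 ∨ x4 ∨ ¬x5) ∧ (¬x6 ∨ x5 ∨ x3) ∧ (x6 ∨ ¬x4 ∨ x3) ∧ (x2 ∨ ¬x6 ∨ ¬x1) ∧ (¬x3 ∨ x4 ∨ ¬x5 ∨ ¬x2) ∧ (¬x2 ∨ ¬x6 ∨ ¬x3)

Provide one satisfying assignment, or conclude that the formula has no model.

Suppose x5 = True.
(x2) alone gives x2 = True.
Suppose x1 = True.
Suppose x4 = True.
(x6) alone gives x6 = True.
(¬x3) alone gives x3 = False.
Every clause now holds.

x1 ↦ True, x2 ↦ True, x3 ↦ False, x4 ↦ True, x5 ↦ True, x6 ↦ True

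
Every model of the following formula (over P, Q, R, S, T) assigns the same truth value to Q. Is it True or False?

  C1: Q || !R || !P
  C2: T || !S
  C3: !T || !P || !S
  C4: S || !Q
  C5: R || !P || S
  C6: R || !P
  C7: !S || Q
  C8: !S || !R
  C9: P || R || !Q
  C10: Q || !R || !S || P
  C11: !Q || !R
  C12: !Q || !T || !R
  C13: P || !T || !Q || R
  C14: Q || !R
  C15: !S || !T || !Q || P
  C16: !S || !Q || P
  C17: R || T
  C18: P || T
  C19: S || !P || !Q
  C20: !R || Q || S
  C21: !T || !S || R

Suppose Q = true.
The clause (S) is unit, so S = true.
The clause (T) is unit, so T = true.
The clause (!P) is unit, so P = false.
Now (P) is unsatisfied and unit — conflict.
So every satisfying assignment has Q = False.

False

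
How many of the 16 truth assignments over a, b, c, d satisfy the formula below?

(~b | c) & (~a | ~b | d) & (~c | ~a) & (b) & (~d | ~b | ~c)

There are 2^4 = 16 truth assignments over (a, b, c, d).
Check each against the 5 clauses (columns in the order a, b, c, d):
  F F F F  ✗ fails (b)
  F F F T  ✗ fails (b)
  F F T F  ✗ fails (b)
  F F T T  ✗ fails (b)
  F T F F  ✗ fails (~b | c)
  F T F T  ✗ fails (~b | c)
  F T T F  ✓ satisfies all
  F T T T  ✗ fails (~d | ~b | ~c)
  T F F F  ✗ fails (b)
  T F F T  ✗ fails (b)
  T F T F  ✗ fails (~c | ~a)
  T F T T  ✗ fails (~c | ~a)
  T T F F  ✗ fails (~b | c)
  T T F T  ✗ fails (~b | c)
  T T T F  ✗ fails (~a | ~b | d)
  T T T T  ✗ fails (~c | ~a)
1 of the 16 rows is a model.

1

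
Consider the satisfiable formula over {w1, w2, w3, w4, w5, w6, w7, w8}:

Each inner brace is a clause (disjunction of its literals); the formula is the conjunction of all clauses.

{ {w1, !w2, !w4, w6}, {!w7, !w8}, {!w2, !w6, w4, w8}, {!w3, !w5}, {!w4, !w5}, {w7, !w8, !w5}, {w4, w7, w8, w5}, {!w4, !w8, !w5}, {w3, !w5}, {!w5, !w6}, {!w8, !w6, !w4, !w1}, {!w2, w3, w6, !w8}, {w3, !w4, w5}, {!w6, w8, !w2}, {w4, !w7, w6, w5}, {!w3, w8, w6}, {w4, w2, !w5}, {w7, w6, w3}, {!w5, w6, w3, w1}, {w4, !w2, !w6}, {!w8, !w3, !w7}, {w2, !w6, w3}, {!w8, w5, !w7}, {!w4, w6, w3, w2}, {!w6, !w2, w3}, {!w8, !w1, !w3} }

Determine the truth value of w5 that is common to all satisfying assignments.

Suppose w5 = true.
The clause (!w3) is unit, so w3 = false.
Now (w3) is unsatisfied and unit — conflict.
So every satisfying assignment has w5 = False.

False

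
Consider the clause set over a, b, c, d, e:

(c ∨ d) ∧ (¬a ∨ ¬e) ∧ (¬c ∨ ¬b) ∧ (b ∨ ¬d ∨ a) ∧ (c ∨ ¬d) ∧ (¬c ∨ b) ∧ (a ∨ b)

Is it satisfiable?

No, unsatisfiable

Suppose c = True.
(¬b) alone gives b = False.
But (b) is also a unit clause — contradiction.
That branch fails; take c = False instead.
(d) alone gives d = True.
But (¬d) is also a unit clause — contradiction.
Both values of c lead to a conflict.
No assignment satisfies every clause.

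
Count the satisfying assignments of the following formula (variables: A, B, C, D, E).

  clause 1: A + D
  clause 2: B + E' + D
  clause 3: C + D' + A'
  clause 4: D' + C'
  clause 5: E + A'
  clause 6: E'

2

There are 2^5 = 32 truth assignments over (A, B, C, D, E).
Split on A. With A = 1, the clauses containing A are satisfied and A' drops from the rest; 0 of the 2^4 = 16 assignments to the other variables satisfy what remains.
With A = 0, by the same count on the reduced clause set, 2 assignments work.
(One model: A=F, B=F, C=F, D=T, E=F.)
Total: 0 + 2 = 2.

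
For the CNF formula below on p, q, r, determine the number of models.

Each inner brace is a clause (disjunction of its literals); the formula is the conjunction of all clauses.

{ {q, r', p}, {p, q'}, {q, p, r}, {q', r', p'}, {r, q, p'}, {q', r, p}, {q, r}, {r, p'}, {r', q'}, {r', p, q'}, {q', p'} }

There are 2^3 = 8 truth assignments over (p, q, r).
Check each against the 11 clauses (columns in the order p, q, r):
  F F F  ✗ fails (q + p + r)
  F F T  ✗ fails (q + r' + p)
  F T F  ✗ fails (p + q')
  F T T  ✗ fails (p + q')
  T F F  ✗ fails (r + q + p')
  T F T  ✓ satisfies all
  T T F  ✗ fails (r + p')
  T T T  ✗ fails (q' + r' + p')
1 of the 8 rows is a model.

1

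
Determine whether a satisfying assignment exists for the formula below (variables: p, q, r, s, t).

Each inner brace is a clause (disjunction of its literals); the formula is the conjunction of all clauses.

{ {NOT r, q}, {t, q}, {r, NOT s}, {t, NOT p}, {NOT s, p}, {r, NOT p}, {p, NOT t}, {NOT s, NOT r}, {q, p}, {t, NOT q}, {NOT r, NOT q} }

Case r = false:
Unit clause (NOT s) forces s = false.
Unit clause (NOT p) forces p = false.
Unit clause (NOT t) forces t = false.
Unit clause (q) forces q = true.
But (NOT q) is also a unit clause — contradiction.
Undo r and try r = true.
Unit clause (q) forces q = true.
But (NOT q) is also a unit clause — contradiction.
Both values of r lead to a conflict.
No assignment satisfies every clause.

No, unsatisfiable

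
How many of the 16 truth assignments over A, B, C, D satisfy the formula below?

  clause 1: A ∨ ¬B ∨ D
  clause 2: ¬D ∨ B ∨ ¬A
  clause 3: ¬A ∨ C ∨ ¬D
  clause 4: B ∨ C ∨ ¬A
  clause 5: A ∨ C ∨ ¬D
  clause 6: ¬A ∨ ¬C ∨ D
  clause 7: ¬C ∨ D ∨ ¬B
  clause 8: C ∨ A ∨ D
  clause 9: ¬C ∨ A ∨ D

There are 2^4 = 16 truth assignments over (A, B, C, D).
Split on A. With A = True, the clauses containing A are satisfied and ¬A drops from the rest; 2 of the 2^3 = 8 assignments to the other variables satisfy what remains.
With A = False, by the same count on the reduced clause set, 2 assignments work.
Total: 2 + 2 = 4.

4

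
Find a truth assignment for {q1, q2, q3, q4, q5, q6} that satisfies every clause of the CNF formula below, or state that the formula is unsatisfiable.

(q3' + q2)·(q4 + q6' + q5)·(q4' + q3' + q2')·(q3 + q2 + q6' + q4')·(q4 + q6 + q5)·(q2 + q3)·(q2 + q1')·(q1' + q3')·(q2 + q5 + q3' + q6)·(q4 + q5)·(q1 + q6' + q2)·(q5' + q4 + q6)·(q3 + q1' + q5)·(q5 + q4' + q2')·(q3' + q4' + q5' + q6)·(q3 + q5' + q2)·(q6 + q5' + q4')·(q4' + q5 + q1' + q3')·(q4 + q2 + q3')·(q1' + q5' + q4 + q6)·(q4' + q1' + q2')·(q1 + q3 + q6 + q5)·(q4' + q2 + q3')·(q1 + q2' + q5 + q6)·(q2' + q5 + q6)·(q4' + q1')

Try q3 = 0.
From the singleton clause (q2), q2 = 1.
Try q4 = 0.
From the singleton clause (q5), q5 = 1.
From the singleton clause (q6), q6 = 1.
All clauses hold; q1 can take either value.

q1 ↦ 1; q2 ↦ 1; q3 ↦ 0; q4 ↦ 0; q5 ↦ 1; q6 ↦ 1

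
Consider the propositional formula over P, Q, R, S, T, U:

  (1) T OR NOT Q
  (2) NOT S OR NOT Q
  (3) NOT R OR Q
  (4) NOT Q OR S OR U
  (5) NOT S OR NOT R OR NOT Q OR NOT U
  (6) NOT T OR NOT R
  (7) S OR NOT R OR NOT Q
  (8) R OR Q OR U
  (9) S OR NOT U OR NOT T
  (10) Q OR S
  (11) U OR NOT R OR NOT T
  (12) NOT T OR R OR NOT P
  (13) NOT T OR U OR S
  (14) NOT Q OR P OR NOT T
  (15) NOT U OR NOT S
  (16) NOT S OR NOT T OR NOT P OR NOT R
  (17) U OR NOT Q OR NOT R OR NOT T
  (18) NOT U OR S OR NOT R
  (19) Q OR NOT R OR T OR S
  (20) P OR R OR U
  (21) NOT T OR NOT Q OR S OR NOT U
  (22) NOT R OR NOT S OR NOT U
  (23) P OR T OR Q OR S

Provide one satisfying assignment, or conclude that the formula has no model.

Case T = true:
The clause (NOT R) is unit, so R = false.
The clause (NOT P) is unit, so P = false.
The clause (NOT Q) is unit, so Q = false.
The clause (U) is unit, so U = true.
The clause (S) is unit, so S = true.
That conflicts with the unit clause (NOT S).
Undo T and try T = false.
The clause (NOT Q) is unit, so Q = false.
The clause (NOT R) is unit, so R = false.
The clause (U) is unit, so U = true.
The clause (S) is unit, so S = true.
That conflicts with the unit clause (NOT S).
Neither T = true nor T = false works.

UNSATISFIABLE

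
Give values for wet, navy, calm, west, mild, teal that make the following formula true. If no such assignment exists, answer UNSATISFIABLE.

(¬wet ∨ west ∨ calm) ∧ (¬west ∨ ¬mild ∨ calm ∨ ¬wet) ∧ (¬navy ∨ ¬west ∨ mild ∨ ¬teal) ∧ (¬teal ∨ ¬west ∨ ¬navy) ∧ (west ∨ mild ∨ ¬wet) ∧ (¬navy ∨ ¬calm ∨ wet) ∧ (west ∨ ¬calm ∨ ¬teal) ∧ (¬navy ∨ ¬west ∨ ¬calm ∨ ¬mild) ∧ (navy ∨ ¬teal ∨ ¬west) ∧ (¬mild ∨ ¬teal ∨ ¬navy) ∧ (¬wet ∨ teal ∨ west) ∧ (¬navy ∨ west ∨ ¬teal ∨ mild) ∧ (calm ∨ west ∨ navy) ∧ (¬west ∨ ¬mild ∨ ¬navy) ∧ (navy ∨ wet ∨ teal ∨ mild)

Suppose wet = False.
Suppose navy = False.
Suppose teal = False.
The clause (mild) is unit, so mild = True.
Suppose calm = True.
All clauses hold; west can take either value.

wet: False; navy: False; calm: True; west: True; mild: True; teal: False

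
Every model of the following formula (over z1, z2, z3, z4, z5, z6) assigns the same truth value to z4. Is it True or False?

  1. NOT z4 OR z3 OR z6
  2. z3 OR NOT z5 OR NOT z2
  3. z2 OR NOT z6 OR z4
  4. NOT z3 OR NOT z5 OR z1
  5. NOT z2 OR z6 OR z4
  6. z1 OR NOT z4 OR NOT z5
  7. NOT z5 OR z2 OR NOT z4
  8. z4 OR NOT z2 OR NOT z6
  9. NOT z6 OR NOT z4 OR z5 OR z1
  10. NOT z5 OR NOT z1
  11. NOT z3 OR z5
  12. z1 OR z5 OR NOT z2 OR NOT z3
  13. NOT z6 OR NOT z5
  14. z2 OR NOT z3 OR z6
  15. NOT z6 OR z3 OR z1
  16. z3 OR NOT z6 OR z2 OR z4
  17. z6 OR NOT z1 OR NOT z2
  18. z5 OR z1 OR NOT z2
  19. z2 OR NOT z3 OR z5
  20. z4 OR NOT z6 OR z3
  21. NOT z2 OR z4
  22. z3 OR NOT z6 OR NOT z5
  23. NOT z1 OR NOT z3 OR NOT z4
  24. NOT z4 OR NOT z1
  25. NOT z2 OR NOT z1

Suppose z4 = true.
The clause (NOT z1) is unit, so z1 = false.
The clause (NOT z5) is unit, so z5 = false.
The clause (NOT z6) is unit, so z6 = false.
The clause (z3) is unit, so z3 = true.
But (NOT z3) is also a unit clause — contradiction.
So every satisfying assignment has z4 = False.

False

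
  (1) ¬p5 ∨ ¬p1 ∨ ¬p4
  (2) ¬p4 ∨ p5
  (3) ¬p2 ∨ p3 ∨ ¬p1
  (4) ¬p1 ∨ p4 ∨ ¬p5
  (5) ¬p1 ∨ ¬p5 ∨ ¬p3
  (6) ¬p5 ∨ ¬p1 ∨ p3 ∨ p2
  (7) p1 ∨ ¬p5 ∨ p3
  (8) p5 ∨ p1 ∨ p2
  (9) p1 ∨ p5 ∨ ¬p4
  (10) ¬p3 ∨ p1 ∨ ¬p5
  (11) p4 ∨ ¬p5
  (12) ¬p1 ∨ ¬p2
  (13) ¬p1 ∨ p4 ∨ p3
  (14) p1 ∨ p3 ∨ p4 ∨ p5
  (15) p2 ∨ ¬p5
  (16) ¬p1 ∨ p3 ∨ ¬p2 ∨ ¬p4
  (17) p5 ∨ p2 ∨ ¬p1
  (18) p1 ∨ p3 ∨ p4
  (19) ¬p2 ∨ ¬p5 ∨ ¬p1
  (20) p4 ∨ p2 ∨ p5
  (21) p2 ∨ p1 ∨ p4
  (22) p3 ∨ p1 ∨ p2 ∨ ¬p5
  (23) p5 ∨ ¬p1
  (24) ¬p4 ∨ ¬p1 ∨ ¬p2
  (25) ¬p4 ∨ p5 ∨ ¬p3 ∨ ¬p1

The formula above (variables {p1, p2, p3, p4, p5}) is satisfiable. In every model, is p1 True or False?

Suppose p1 = True.
Unit clause (¬p2) forces p2 = False.
Unit clause (¬p5) forces p5 = False.
Now (p5) is unsatisfied and unit — conflict.
So every satisfying assignment has p1 = False.

False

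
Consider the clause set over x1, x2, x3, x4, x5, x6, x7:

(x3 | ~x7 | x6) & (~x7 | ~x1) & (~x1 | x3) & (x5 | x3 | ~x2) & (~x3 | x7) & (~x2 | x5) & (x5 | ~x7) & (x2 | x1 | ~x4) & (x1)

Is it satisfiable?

The clause (x1) is unit, so x1 = 1.
The clause (~x7) is unit, so x7 = 0.
The clause (x3) is unit, so x3 = 1.
That conflicts with the unit clause (~x3).
No assignment satisfies every clause.

No, unsatisfiable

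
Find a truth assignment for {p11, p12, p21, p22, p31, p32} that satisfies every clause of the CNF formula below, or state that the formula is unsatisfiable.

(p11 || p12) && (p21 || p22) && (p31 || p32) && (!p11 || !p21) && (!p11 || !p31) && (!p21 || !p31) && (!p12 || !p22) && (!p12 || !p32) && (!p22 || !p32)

Try p11 = true.
From the singleton clause (!p21), p21 = false.
From the singleton clause (p22), p22 = true.
From the singleton clause (!p31), p31 = false.
From the singleton clause (p32), p32 = true.
But (!p32) is also a unit clause — contradiction.
That branch fails; take p11 = false instead.
From the singleton clause (p12), p12 = true.
From the singleton clause (!p22), p22 = false.
From the singleton clause (p21), p21 = true.
From the singleton clause (!p31), p31 = false.
From the singleton clause (p32), p32 = true.
But (!p32) is also a unit clause — contradiction.
Either choice for p11 ends in contradiction.

UNSATISFIABLE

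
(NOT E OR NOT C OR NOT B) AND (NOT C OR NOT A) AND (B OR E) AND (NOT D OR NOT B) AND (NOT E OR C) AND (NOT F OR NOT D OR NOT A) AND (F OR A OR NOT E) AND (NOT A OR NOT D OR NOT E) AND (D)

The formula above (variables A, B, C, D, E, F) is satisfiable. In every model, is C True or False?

True

Suppose C = false.
Unit clause (NOT E) forces E = false.
Unit clause (B) forces B = true.
Unit clause (NOT D) forces D = false.
But (D) is also a unit clause — contradiction.
So every satisfying assignment has C = True.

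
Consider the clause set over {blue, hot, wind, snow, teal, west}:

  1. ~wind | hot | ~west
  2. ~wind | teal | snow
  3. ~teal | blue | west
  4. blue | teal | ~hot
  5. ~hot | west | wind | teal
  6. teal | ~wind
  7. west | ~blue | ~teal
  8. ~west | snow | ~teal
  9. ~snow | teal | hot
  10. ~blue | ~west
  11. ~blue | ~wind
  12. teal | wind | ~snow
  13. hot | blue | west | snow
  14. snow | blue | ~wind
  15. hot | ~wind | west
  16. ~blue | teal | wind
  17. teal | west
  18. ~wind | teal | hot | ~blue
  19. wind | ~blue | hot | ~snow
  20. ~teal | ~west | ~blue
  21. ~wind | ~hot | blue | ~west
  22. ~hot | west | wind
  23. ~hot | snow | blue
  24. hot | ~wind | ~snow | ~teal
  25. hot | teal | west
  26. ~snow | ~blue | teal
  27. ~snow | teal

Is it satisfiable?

Yes

Suppose teal = 1.
Suppose blue = 0.
Unit clause (west) forces west = 1.
Unit clause (snow) forces snow = 1.
Suppose wind = 0.
No clause remains; hot is free.
A satisfying assignment: blue=0,  hot=1,  wind=0,  snow=1,  teal=1,  west=1.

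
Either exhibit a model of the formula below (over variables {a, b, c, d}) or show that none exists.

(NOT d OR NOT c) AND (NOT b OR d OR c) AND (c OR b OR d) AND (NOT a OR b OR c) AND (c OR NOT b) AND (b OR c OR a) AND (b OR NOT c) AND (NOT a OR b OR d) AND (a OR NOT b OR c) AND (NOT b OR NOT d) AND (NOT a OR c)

Try d = false.
Try b = true.
The clause (c) is unit, so c = true.
No clause remains; a is free.

a ↦ false,  b ↦ true,  c ↦ true,  d ↦ false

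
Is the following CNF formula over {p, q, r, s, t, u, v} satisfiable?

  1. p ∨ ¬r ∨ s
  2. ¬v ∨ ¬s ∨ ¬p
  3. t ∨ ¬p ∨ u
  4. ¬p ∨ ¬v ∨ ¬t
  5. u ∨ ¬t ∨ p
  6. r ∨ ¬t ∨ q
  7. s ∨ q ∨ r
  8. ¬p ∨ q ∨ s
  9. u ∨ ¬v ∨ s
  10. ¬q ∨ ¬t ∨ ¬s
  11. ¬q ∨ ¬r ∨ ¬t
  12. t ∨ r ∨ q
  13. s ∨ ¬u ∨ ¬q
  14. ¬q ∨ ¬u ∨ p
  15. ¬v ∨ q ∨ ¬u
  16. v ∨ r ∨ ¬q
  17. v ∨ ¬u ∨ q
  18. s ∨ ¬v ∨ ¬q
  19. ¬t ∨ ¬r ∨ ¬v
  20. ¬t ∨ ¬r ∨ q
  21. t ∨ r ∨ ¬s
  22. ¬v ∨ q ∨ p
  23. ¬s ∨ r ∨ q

Try p = False.
Try r = True.
(s) alone gives s = True.
Try u = False.
(¬t) alone gives t = False.
Try v = False.
No clause remains; q is free.
A satisfying assignment: p=False,  q=True,  r=True,  s=True,  t=False,  u=False,  v=False.

Yes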